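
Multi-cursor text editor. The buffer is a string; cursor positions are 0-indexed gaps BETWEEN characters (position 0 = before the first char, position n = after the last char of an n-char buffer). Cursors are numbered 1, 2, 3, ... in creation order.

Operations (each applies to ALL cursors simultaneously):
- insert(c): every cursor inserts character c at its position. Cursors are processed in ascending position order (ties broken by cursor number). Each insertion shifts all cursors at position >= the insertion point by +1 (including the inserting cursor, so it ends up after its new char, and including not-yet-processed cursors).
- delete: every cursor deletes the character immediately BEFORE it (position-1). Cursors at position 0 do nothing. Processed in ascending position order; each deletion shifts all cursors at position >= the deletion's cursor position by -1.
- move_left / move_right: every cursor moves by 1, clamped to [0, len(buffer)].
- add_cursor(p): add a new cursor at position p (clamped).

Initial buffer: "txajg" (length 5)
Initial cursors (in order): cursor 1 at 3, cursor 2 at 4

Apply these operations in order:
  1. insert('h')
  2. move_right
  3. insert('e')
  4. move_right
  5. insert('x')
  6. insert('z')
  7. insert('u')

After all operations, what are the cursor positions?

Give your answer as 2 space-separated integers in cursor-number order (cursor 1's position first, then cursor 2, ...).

Answer: 10 15

Derivation:
After op 1 (insert('h')): buffer="txahjhg" (len 7), cursors c1@4 c2@6, authorship ...1.2.
After op 2 (move_right): buffer="txahjhg" (len 7), cursors c1@5 c2@7, authorship ...1.2.
After op 3 (insert('e')): buffer="txahjehge" (len 9), cursors c1@6 c2@9, authorship ...1.12.2
After op 4 (move_right): buffer="txahjehge" (len 9), cursors c1@7 c2@9, authorship ...1.12.2
After op 5 (insert('x')): buffer="txahjehxgex" (len 11), cursors c1@8 c2@11, authorship ...1.121.22
After op 6 (insert('z')): buffer="txahjehxzgexz" (len 13), cursors c1@9 c2@13, authorship ...1.1211.222
After op 7 (insert('u')): buffer="txahjehxzugexzu" (len 15), cursors c1@10 c2@15, authorship ...1.12111.2222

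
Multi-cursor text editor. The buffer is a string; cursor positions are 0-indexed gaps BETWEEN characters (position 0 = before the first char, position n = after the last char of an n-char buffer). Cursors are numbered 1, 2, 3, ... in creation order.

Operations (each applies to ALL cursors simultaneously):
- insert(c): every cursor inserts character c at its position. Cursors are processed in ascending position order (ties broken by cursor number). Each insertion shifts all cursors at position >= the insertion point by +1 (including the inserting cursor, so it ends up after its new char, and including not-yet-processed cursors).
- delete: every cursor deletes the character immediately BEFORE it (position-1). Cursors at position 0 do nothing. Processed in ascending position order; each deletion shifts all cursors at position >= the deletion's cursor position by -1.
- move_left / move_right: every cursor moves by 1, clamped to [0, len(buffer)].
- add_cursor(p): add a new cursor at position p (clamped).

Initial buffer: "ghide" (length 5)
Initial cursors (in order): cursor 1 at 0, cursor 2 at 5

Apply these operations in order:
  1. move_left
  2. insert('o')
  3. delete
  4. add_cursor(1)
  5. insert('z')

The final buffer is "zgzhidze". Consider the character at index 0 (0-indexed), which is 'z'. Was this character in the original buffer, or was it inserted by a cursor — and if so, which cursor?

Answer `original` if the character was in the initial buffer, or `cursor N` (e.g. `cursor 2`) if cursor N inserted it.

Answer: cursor 1

Derivation:
After op 1 (move_left): buffer="ghide" (len 5), cursors c1@0 c2@4, authorship .....
After op 2 (insert('o')): buffer="oghidoe" (len 7), cursors c1@1 c2@6, authorship 1....2.
After op 3 (delete): buffer="ghide" (len 5), cursors c1@0 c2@4, authorship .....
After op 4 (add_cursor(1)): buffer="ghide" (len 5), cursors c1@0 c3@1 c2@4, authorship .....
After op 5 (insert('z')): buffer="zgzhidze" (len 8), cursors c1@1 c3@3 c2@7, authorship 1.3...2.
Authorship (.=original, N=cursor N): 1 . 3 . . . 2 .
Index 0: author = 1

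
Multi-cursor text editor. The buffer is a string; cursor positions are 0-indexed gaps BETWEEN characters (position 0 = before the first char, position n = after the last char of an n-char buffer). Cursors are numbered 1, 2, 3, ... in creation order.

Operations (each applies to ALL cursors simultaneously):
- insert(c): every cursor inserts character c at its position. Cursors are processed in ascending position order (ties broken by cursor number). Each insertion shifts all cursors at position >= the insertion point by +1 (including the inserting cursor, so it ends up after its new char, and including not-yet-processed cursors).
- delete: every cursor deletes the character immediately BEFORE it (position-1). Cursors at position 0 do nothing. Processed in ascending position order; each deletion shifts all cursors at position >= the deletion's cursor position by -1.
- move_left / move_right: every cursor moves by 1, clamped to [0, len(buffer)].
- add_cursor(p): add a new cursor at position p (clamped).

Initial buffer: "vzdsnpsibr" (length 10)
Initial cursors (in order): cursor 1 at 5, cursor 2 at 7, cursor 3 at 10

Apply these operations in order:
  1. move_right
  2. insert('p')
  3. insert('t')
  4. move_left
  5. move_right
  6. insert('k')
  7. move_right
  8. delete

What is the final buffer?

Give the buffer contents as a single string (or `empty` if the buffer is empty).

After op 1 (move_right): buffer="vzdsnpsibr" (len 10), cursors c1@6 c2@8 c3@10, authorship ..........
After op 2 (insert('p')): buffer="vzdsnppsipbrp" (len 13), cursors c1@7 c2@10 c3@13, authorship ......1..2..3
After op 3 (insert('t')): buffer="vzdsnpptsiptbrpt" (len 16), cursors c1@8 c2@12 c3@16, authorship ......11..22..33
After op 4 (move_left): buffer="vzdsnpptsiptbrpt" (len 16), cursors c1@7 c2@11 c3@15, authorship ......11..22..33
After op 5 (move_right): buffer="vzdsnpptsiptbrpt" (len 16), cursors c1@8 c2@12 c3@16, authorship ......11..22..33
After op 6 (insert('k')): buffer="vzdsnpptksiptkbrptk" (len 19), cursors c1@9 c2@14 c3@19, authorship ......111..222..333
After op 7 (move_right): buffer="vzdsnpptksiptkbrptk" (len 19), cursors c1@10 c2@15 c3@19, authorship ......111..222..333
After op 8 (delete): buffer="vzdsnpptkiptkrpt" (len 16), cursors c1@9 c2@13 c3@16, authorship ......111.222.33

Answer: vzdsnpptkiptkrpt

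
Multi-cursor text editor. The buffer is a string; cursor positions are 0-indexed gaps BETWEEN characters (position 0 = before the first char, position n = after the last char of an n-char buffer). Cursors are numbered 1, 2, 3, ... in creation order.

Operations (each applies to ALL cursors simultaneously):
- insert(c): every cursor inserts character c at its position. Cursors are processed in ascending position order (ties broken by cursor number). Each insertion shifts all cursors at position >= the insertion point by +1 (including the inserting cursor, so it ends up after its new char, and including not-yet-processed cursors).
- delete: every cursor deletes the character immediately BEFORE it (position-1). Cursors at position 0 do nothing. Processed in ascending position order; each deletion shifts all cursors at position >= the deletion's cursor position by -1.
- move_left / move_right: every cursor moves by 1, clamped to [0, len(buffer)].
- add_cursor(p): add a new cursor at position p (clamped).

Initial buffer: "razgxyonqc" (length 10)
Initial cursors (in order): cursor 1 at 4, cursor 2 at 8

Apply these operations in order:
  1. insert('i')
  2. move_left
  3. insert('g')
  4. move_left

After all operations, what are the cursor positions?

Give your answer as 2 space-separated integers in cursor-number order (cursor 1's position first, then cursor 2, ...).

After op 1 (insert('i')): buffer="razgixyoniqc" (len 12), cursors c1@5 c2@10, authorship ....1....2..
After op 2 (move_left): buffer="razgixyoniqc" (len 12), cursors c1@4 c2@9, authorship ....1....2..
After op 3 (insert('g')): buffer="razggixyongiqc" (len 14), cursors c1@5 c2@11, authorship ....11....22..
After op 4 (move_left): buffer="razggixyongiqc" (len 14), cursors c1@4 c2@10, authorship ....11....22..

Answer: 4 10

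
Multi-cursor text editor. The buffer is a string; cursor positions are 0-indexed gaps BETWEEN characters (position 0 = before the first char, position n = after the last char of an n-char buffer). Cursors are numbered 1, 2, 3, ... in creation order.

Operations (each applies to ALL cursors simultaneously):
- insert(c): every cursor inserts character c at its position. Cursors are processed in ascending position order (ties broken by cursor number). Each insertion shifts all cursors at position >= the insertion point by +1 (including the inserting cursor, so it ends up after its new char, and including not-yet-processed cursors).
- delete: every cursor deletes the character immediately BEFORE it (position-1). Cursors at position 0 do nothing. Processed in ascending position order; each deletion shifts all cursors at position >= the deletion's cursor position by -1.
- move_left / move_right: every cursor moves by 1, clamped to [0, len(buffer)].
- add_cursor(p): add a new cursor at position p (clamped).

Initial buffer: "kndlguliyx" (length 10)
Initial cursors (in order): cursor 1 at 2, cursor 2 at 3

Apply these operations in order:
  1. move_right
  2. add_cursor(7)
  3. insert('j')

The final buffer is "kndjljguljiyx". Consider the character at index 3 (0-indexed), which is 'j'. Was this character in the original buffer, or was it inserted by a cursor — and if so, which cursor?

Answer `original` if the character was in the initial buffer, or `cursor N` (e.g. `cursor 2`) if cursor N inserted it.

After op 1 (move_right): buffer="kndlguliyx" (len 10), cursors c1@3 c2@4, authorship ..........
After op 2 (add_cursor(7)): buffer="kndlguliyx" (len 10), cursors c1@3 c2@4 c3@7, authorship ..........
After op 3 (insert('j')): buffer="kndjljguljiyx" (len 13), cursors c1@4 c2@6 c3@10, authorship ...1.2...3...
Authorship (.=original, N=cursor N): . . . 1 . 2 . . . 3 . . .
Index 3: author = 1

Answer: cursor 1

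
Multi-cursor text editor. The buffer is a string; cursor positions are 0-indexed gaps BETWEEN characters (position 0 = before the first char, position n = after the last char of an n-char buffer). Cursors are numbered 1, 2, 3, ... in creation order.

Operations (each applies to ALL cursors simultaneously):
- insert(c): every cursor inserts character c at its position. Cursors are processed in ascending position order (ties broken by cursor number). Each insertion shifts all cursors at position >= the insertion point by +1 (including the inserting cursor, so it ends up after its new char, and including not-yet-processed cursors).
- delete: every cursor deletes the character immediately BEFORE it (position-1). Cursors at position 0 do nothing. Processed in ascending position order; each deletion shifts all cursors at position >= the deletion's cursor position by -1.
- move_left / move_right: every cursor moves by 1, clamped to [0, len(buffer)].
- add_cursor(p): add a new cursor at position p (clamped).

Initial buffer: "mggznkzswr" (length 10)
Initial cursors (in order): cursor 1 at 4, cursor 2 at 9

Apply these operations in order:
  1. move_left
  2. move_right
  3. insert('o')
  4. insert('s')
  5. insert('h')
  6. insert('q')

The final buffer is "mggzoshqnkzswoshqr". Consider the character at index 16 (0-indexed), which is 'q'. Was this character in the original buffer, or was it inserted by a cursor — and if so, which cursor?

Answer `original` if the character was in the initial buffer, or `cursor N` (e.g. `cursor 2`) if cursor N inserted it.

After op 1 (move_left): buffer="mggznkzswr" (len 10), cursors c1@3 c2@8, authorship ..........
After op 2 (move_right): buffer="mggznkzswr" (len 10), cursors c1@4 c2@9, authorship ..........
After op 3 (insert('o')): buffer="mggzonkzswor" (len 12), cursors c1@5 c2@11, authorship ....1.....2.
After op 4 (insert('s')): buffer="mggzosnkzswosr" (len 14), cursors c1@6 c2@13, authorship ....11.....22.
After op 5 (insert('h')): buffer="mggzoshnkzswoshr" (len 16), cursors c1@7 c2@15, authorship ....111.....222.
After op 6 (insert('q')): buffer="mggzoshqnkzswoshqr" (len 18), cursors c1@8 c2@17, authorship ....1111.....2222.
Authorship (.=original, N=cursor N): . . . . 1 1 1 1 . . . . . 2 2 2 2 .
Index 16: author = 2

Answer: cursor 2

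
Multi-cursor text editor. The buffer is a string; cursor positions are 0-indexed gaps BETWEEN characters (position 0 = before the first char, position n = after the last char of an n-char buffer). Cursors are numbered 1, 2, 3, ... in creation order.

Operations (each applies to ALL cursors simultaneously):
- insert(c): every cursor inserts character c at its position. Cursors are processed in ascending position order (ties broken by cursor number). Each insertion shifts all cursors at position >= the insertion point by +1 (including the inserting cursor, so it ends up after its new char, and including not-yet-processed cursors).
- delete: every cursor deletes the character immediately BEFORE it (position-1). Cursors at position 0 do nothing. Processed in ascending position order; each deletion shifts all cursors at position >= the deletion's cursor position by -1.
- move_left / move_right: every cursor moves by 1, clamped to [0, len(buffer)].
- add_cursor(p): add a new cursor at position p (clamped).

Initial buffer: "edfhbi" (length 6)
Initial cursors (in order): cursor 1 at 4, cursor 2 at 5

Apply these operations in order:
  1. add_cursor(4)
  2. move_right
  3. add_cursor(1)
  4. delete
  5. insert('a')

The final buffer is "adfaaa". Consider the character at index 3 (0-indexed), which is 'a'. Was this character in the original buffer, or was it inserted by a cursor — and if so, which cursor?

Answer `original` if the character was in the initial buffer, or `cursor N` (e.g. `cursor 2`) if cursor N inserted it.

Answer: cursor 1

Derivation:
After op 1 (add_cursor(4)): buffer="edfhbi" (len 6), cursors c1@4 c3@4 c2@5, authorship ......
After op 2 (move_right): buffer="edfhbi" (len 6), cursors c1@5 c3@5 c2@6, authorship ......
After op 3 (add_cursor(1)): buffer="edfhbi" (len 6), cursors c4@1 c1@5 c3@5 c2@6, authorship ......
After op 4 (delete): buffer="df" (len 2), cursors c4@0 c1@2 c2@2 c3@2, authorship ..
After op 5 (insert('a')): buffer="adfaaa" (len 6), cursors c4@1 c1@6 c2@6 c3@6, authorship 4..123
Authorship (.=original, N=cursor N): 4 . . 1 2 3
Index 3: author = 1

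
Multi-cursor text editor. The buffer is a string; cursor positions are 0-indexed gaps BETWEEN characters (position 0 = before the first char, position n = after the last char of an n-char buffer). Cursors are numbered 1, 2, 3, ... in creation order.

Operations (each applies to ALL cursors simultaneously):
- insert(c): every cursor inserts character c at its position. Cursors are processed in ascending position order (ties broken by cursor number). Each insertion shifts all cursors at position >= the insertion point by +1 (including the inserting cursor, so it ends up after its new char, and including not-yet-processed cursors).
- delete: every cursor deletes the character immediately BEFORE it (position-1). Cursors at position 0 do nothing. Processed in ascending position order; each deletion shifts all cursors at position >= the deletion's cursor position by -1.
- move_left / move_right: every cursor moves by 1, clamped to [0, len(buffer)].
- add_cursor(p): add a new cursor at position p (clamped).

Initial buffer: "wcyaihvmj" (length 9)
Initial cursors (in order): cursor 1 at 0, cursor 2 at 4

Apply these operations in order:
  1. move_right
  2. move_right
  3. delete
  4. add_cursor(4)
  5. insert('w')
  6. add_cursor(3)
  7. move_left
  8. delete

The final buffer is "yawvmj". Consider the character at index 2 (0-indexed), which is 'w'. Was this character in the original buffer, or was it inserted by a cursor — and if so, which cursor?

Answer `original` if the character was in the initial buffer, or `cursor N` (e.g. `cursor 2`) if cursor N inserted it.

Answer: cursor 3

Derivation:
After op 1 (move_right): buffer="wcyaihvmj" (len 9), cursors c1@1 c2@5, authorship .........
After op 2 (move_right): buffer="wcyaihvmj" (len 9), cursors c1@2 c2@6, authorship .........
After op 3 (delete): buffer="wyaivmj" (len 7), cursors c1@1 c2@4, authorship .......
After op 4 (add_cursor(4)): buffer="wyaivmj" (len 7), cursors c1@1 c2@4 c3@4, authorship .......
After op 5 (insert('w')): buffer="wwyaiwwvmj" (len 10), cursors c1@2 c2@7 c3@7, authorship .1...23...
After op 6 (add_cursor(3)): buffer="wwyaiwwvmj" (len 10), cursors c1@2 c4@3 c2@7 c3@7, authorship .1...23...
After op 7 (move_left): buffer="wwyaiwwvmj" (len 10), cursors c1@1 c4@2 c2@6 c3@6, authorship .1...23...
After op 8 (delete): buffer="yawvmj" (len 6), cursors c1@0 c4@0 c2@2 c3@2, authorship ..3...
Authorship (.=original, N=cursor N): . . 3 . . .
Index 2: author = 3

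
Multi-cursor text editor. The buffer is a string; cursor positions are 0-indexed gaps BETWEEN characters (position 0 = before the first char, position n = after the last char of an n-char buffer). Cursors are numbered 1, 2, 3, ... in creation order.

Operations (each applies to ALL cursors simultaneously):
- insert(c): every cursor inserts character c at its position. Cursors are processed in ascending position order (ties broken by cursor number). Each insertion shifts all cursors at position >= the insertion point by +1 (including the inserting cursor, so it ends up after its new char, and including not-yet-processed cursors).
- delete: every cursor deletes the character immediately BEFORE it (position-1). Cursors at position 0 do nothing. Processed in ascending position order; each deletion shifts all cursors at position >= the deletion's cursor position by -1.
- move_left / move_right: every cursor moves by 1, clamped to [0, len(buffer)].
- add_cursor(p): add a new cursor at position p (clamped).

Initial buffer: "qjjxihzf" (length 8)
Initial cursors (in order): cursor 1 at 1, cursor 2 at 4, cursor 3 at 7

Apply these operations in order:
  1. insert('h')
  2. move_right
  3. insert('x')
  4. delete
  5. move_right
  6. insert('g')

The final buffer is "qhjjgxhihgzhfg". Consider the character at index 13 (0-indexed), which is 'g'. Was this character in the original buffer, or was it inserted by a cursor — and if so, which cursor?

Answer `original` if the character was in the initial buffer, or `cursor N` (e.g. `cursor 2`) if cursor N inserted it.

After op 1 (insert('h')): buffer="qhjjxhihzhf" (len 11), cursors c1@2 c2@6 c3@10, authorship .1...2...3.
After op 2 (move_right): buffer="qhjjxhihzhf" (len 11), cursors c1@3 c2@7 c3@11, authorship .1...2...3.
After op 3 (insert('x')): buffer="qhjxjxhixhzhfx" (len 14), cursors c1@4 c2@9 c3@14, authorship .1.1..2.2..3.3
After op 4 (delete): buffer="qhjjxhihzhf" (len 11), cursors c1@3 c2@7 c3@11, authorship .1...2...3.
After op 5 (move_right): buffer="qhjjxhihzhf" (len 11), cursors c1@4 c2@8 c3@11, authorship .1...2...3.
After op 6 (insert('g')): buffer="qhjjgxhihgzhfg" (len 14), cursors c1@5 c2@10 c3@14, authorship .1..1.2..2.3.3
Authorship (.=original, N=cursor N): . 1 . . 1 . 2 . . 2 . 3 . 3
Index 13: author = 3

Answer: cursor 3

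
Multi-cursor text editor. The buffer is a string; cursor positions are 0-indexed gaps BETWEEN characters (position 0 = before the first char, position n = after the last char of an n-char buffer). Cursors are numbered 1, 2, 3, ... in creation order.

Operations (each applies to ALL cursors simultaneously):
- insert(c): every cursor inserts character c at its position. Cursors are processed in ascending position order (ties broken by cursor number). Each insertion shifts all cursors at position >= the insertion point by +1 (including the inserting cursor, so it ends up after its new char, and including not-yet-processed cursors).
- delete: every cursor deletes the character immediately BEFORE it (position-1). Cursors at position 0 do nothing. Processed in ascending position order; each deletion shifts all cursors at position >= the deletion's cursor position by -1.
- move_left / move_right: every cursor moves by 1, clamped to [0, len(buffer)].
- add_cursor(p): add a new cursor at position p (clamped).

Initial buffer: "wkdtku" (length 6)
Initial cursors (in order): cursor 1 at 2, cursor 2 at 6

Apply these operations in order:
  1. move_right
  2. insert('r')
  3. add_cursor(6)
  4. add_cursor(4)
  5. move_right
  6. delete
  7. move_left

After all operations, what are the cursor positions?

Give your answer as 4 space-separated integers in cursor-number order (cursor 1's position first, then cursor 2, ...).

Answer: 2 3 3 2

Derivation:
After op 1 (move_right): buffer="wkdtku" (len 6), cursors c1@3 c2@6, authorship ......
After op 2 (insert('r')): buffer="wkdrtkur" (len 8), cursors c1@4 c2@8, authorship ...1...2
After op 3 (add_cursor(6)): buffer="wkdrtkur" (len 8), cursors c1@4 c3@6 c2@8, authorship ...1...2
After op 4 (add_cursor(4)): buffer="wkdrtkur" (len 8), cursors c1@4 c4@4 c3@6 c2@8, authorship ...1...2
After op 5 (move_right): buffer="wkdrtkur" (len 8), cursors c1@5 c4@5 c3@7 c2@8, authorship ...1...2
After op 6 (delete): buffer="wkdk" (len 4), cursors c1@3 c4@3 c2@4 c3@4, authorship ....
After op 7 (move_left): buffer="wkdk" (len 4), cursors c1@2 c4@2 c2@3 c3@3, authorship ....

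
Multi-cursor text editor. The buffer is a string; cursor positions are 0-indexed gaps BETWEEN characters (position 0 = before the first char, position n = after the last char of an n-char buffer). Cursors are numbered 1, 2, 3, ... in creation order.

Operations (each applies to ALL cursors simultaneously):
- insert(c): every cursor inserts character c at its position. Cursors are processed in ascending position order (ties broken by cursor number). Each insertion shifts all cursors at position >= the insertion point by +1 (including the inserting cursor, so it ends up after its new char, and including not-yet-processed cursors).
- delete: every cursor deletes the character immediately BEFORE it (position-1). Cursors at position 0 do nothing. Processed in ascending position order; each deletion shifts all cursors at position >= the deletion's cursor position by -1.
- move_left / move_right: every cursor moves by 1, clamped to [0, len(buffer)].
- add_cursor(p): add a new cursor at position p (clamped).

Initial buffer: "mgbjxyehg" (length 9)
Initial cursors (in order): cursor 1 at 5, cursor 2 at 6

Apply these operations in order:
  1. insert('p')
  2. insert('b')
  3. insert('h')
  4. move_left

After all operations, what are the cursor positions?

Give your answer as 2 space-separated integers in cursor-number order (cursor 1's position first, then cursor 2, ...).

Answer: 7 11

Derivation:
After op 1 (insert('p')): buffer="mgbjxpypehg" (len 11), cursors c1@6 c2@8, authorship .....1.2...
After op 2 (insert('b')): buffer="mgbjxpbypbehg" (len 13), cursors c1@7 c2@10, authorship .....11.22...
After op 3 (insert('h')): buffer="mgbjxpbhypbhehg" (len 15), cursors c1@8 c2@12, authorship .....111.222...
After op 4 (move_left): buffer="mgbjxpbhypbhehg" (len 15), cursors c1@7 c2@11, authorship .....111.222...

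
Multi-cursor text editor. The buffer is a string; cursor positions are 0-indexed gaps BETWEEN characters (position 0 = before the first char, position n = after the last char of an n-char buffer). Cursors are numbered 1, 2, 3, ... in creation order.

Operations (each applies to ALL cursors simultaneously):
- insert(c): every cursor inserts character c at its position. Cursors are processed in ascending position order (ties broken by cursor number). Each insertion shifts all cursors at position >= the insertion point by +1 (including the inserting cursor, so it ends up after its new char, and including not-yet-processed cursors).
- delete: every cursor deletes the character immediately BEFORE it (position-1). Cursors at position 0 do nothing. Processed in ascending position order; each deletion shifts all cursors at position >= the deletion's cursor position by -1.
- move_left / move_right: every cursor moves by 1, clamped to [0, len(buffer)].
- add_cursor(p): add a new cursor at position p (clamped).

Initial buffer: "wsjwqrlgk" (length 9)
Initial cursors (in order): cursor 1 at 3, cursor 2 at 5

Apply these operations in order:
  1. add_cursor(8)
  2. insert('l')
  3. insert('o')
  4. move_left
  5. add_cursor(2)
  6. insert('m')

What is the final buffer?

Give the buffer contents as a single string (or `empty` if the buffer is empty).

After op 1 (add_cursor(8)): buffer="wsjwqrlgk" (len 9), cursors c1@3 c2@5 c3@8, authorship .........
After op 2 (insert('l')): buffer="wsjlwqlrlglk" (len 12), cursors c1@4 c2@7 c3@11, authorship ...1..2...3.
After op 3 (insert('o')): buffer="wsjlowqlorlglok" (len 15), cursors c1@5 c2@9 c3@14, authorship ...11..22...33.
After op 4 (move_left): buffer="wsjlowqlorlglok" (len 15), cursors c1@4 c2@8 c3@13, authorship ...11..22...33.
After op 5 (add_cursor(2)): buffer="wsjlowqlorlglok" (len 15), cursors c4@2 c1@4 c2@8 c3@13, authorship ...11..22...33.
After op 6 (insert('m')): buffer="wsmjlmowqlmorlglmok" (len 19), cursors c4@3 c1@6 c2@11 c3@17, authorship ..4.111..222...333.

Answer: wsmjlmowqlmorlglmok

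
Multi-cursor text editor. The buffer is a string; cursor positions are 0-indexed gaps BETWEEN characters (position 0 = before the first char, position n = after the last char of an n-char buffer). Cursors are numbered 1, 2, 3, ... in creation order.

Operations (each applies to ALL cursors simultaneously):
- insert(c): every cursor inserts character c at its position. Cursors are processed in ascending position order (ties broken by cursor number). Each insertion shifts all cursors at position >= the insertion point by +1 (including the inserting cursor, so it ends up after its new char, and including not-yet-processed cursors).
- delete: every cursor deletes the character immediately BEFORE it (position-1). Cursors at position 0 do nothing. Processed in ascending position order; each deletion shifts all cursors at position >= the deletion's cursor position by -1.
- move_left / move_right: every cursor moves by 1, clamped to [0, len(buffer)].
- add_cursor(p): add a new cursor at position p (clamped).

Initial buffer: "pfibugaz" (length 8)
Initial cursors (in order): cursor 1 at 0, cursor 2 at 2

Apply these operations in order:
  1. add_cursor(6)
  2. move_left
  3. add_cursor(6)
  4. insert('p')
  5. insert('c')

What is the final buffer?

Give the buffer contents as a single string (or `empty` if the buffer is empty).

Answer: pcppcfibupcgpcaz

Derivation:
After op 1 (add_cursor(6)): buffer="pfibugaz" (len 8), cursors c1@0 c2@2 c3@6, authorship ........
After op 2 (move_left): buffer="pfibugaz" (len 8), cursors c1@0 c2@1 c3@5, authorship ........
After op 3 (add_cursor(6)): buffer="pfibugaz" (len 8), cursors c1@0 c2@1 c3@5 c4@6, authorship ........
After op 4 (insert('p')): buffer="pppfibupgpaz" (len 12), cursors c1@1 c2@3 c3@8 c4@10, authorship 1.2....3.4..
After op 5 (insert('c')): buffer="pcppcfibupcgpcaz" (len 16), cursors c1@2 c2@5 c3@11 c4@14, authorship 11.22....33.44..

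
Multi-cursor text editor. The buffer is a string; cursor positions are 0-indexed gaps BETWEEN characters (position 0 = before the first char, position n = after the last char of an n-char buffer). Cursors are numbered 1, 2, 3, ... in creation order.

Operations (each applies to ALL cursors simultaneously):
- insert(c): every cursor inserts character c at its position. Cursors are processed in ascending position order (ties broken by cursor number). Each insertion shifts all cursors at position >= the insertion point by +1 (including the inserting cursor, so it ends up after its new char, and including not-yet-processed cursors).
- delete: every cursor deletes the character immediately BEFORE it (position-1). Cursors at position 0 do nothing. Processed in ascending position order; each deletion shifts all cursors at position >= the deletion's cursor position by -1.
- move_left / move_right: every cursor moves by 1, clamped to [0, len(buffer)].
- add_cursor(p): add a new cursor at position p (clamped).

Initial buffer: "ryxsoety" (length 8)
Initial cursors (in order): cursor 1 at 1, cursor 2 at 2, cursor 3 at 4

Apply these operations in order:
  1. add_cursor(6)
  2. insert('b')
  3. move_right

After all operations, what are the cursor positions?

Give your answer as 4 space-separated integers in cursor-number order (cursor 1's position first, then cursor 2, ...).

After op 1 (add_cursor(6)): buffer="ryxsoety" (len 8), cursors c1@1 c2@2 c3@4 c4@6, authorship ........
After op 2 (insert('b')): buffer="rbybxsboebty" (len 12), cursors c1@2 c2@4 c3@7 c4@10, authorship .1.2..3..4..
After op 3 (move_right): buffer="rbybxsboebty" (len 12), cursors c1@3 c2@5 c3@8 c4@11, authorship .1.2..3..4..

Answer: 3 5 8 11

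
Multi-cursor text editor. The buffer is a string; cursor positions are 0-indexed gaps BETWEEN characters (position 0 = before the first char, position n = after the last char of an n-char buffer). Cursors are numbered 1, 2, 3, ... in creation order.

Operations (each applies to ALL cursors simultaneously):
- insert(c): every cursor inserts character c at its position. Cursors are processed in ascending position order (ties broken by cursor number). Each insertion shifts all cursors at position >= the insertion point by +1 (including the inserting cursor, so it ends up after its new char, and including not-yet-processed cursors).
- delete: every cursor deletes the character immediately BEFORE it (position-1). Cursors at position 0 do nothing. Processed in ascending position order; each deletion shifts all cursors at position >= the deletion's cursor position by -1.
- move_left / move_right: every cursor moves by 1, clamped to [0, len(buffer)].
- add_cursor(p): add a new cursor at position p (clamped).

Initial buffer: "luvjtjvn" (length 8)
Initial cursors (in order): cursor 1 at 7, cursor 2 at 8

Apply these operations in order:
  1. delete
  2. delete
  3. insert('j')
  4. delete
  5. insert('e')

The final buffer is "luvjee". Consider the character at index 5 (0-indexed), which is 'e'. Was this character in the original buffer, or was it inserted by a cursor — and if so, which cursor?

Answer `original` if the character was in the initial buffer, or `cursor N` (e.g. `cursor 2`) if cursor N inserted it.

After op 1 (delete): buffer="luvjtj" (len 6), cursors c1@6 c2@6, authorship ......
After op 2 (delete): buffer="luvj" (len 4), cursors c1@4 c2@4, authorship ....
After op 3 (insert('j')): buffer="luvjjj" (len 6), cursors c1@6 c2@6, authorship ....12
After op 4 (delete): buffer="luvj" (len 4), cursors c1@4 c2@4, authorship ....
After op 5 (insert('e')): buffer="luvjee" (len 6), cursors c1@6 c2@6, authorship ....12
Authorship (.=original, N=cursor N): . . . . 1 2
Index 5: author = 2

Answer: cursor 2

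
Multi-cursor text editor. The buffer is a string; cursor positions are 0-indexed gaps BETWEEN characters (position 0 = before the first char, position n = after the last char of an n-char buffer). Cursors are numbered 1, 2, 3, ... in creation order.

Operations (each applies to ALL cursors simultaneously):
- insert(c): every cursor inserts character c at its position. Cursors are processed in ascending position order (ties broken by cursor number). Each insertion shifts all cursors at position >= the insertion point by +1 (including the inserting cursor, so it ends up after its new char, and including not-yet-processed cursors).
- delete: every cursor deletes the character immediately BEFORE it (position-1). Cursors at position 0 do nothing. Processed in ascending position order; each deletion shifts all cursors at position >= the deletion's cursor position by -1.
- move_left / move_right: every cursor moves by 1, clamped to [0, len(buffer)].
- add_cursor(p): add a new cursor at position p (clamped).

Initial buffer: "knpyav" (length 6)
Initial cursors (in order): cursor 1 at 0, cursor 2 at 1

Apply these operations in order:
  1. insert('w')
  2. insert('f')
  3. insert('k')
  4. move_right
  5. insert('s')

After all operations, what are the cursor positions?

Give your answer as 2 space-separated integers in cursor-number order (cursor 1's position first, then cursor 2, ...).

Answer: 5 10

Derivation:
After op 1 (insert('w')): buffer="wkwnpyav" (len 8), cursors c1@1 c2@3, authorship 1.2.....
After op 2 (insert('f')): buffer="wfkwfnpyav" (len 10), cursors c1@2 c2@5, authorship 11.22.....
After op 3 (insert('k')): buffer="wfkkwfknpyav" (len 12), cursors c1@3 c2@7, authorship 111.222.....
After op 4 (move_right): buffer="wfkkwfknpyav" (len 12), cursors c1@4 c2@8, authorship 111.222.....
After op 5 (insert('s')): buffer="wfkkswfknspyav" (len 14), cursors c1@5 c2@10, authorship 111.1222.2....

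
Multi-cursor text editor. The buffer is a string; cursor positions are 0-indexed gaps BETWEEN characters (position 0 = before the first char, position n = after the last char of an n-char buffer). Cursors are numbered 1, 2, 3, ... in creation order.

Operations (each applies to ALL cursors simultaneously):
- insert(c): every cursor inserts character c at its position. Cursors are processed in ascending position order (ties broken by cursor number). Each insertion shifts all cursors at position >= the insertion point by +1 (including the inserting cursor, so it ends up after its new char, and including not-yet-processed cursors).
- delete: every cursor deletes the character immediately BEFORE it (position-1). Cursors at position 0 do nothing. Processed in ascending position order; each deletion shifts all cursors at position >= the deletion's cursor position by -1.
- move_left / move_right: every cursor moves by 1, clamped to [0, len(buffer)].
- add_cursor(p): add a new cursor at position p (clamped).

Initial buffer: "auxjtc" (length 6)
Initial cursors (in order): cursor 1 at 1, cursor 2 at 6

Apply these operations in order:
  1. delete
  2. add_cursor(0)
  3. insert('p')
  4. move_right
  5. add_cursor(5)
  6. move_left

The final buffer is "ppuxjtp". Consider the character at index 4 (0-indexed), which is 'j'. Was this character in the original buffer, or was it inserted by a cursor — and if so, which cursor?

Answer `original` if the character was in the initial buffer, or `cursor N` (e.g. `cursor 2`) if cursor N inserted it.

Answer: original

Derivation:
After op 1 (delete): buffer="uxjt" (len 4), cursors c1@0 c2@4, authorship ....
After op 2 (add_cursor(0)): buffer="uxjt" (len 4), cursors c1@0 c3@0 c2@4, authorship ....
After op 3 (insert('p')): buffer="ppuxjtp" (len 7), cursors c1@2 c3@2 c2@7, authorship 13....2
After op 4 (move_right): buffer="ppuxjtp" (len 7), cursors c1@3 c3@3 c2@7, authorship 13....2
After op 5 (add_cursor(5)): buffer="ppuxjtp" (len 7), cursors c1@3 c3@3 c4@5 c2@7, authorship 13....2
After op 6 (move_left): buffer="ppuxjtp" (len 7), cursors c1@2 c3@2 c4@4 c2@6, authorship 13....2
Authorship (.=original, N=cursor N): 1 3 . . . . 2
Index 4: author = original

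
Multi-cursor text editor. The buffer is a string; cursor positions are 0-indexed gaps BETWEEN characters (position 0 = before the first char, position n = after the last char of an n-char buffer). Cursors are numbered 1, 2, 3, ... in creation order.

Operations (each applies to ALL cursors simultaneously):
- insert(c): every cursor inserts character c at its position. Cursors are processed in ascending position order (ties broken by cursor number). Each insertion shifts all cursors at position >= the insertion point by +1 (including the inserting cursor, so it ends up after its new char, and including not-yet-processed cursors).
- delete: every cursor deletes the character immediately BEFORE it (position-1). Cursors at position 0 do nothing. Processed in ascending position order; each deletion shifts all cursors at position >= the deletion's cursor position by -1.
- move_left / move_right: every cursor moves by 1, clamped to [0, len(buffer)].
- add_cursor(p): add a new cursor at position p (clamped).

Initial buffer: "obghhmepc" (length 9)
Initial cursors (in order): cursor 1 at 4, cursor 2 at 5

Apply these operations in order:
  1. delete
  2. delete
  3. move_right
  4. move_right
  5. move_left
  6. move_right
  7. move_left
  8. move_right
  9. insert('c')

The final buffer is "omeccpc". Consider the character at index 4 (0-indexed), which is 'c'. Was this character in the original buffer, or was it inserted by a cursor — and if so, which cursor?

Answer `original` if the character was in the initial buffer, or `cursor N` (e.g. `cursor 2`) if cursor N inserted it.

After op 1 (delete): buffer="obgmepc" (len 7), cursors c1@3 c2@3, authorship .......
After op 2 (delete): buffer="omepc" (len 5), cursors c1@1 c2@1, authorship .....
After op 3 (move_right): buffer="omepc" (len 5), cursors c1@2 c2@2, authorship .....
After op 4 (move_right): buffer="omepc" (len 5), cursors c1@3 c2@3, authorship .....
After op 5 (move_left): buffer="omepc" (len 5), cursors c1@2 c2@2, authorship .....
After op 6 (move_right): buffer="omepc" (len 5), cursors c1@3 c2@3, authorship .....
After op 7 (move_left): buffer="omepc" (len 5), cursors c1@2 c2@2, authorship .....
After op 8 (move_right): buffer="omepc" (len 5), cursors c1@3 c2@3, authorship .....
After op 9 (insert('c')): buffer="omeccpc" (len 7), cursors c1@5 c2@5, authorship ...12..
Authorship (.=original, N=cursor N): . . . 1 2 . .
Index 4: author = 2

Answer: cursor 2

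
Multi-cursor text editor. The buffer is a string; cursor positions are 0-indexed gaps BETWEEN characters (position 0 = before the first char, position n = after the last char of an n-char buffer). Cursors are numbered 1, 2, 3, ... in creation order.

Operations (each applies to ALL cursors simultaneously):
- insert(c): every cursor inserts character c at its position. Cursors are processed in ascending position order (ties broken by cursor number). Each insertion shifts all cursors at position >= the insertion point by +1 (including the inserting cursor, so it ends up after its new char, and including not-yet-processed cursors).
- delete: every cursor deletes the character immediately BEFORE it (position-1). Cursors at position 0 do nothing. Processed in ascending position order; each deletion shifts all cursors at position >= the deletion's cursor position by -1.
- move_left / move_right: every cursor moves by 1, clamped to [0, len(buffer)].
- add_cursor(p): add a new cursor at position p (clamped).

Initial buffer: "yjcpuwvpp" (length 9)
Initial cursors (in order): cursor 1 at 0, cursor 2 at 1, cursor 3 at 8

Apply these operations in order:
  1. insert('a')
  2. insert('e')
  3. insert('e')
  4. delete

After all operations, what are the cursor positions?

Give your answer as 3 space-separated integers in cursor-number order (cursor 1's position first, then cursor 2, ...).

After op 1 (insert('a')): buffer="ayajcpuwvpap" (len 12), cursors c1@1 c2@3 c3@11, authorship 1.2.......3.
After op 2 (insert('e')): buffer="aeyaejcpuwvpaep" (len 15), cursors c1@2 c2@5 c3@14, authorship 11.22.......33.
After op 3 (insert('e')): buffer="aeeyaeejcpuwvpaeep" (len 18), cursors c1@3 c2@7 c3@17, authorship 111.222.......333.
After op 4 (delete): buffer="aeyaejcpuwvpaep" (len 15), cursors c1@2 c2@5 c3@14, authorship 11.22.......33.

Answer: 2 5 14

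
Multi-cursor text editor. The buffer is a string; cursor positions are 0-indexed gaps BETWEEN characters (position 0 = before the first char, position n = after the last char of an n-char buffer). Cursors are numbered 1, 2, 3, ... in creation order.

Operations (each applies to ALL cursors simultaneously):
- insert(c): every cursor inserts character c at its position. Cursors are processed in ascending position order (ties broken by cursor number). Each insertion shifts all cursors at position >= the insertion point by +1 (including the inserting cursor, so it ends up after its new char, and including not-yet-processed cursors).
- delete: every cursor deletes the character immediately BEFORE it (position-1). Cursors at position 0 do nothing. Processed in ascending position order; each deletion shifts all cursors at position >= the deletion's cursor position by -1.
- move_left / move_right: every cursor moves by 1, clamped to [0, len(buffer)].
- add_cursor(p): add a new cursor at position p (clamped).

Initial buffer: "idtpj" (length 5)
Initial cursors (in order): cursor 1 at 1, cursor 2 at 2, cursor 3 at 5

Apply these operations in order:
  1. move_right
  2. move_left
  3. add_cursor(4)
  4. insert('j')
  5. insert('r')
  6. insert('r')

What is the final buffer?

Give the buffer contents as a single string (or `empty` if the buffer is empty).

After op 1 (move_right): buffer="idtpj" (len 5), cursors c1@2 c2@3 c3@5, authorship .....
After op 2 (move_left): buffer="idtpj" (len 5), cursors c1@1 c2@2 c3@4, authorship .....
After op 3 (add_cursor(4)): buffer="idtpj" (len 5), cursors c1@1 c2@2 c3@4 c4@4, authorship .....
After op 4 (insert('j')): buffer="ijdjtpjjj" (len 9), cursors c1@2 c2@4 c3@8 c4@8, authorship .1.2..34.
After op 5 (insert('r')): buffer="ijrdjrtpjjrrj" (len 13), cursors c1@3 c2@6 c3@12 c4@12, authorship .11.22..3434.
After op 6 (insert('r')): buffer="ijrrdjrrtpjjrrrrj" (len 17), cursors c1@4 c2@8 c3@16 c4@16, authorship .111.222..343434.

Answer: ijrrdjrrtpjjrrrrj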